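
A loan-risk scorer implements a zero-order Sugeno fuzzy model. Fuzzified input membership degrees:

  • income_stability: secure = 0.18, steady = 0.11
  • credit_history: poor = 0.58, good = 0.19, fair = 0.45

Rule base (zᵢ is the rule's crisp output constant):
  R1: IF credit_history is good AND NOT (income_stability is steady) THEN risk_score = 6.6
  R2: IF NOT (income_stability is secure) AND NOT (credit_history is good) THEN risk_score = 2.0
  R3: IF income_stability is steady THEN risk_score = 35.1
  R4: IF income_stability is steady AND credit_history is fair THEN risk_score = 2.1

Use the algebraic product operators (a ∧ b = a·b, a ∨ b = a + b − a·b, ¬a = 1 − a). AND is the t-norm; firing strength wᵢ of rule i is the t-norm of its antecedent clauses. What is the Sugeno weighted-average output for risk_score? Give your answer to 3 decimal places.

R1 (z=6.6): good=0.19, ¬steady=1−0.11=0.89; AND[a·b] → w = 0.1691
R2 (z=2.0): ¬secure=1−0.18=0.82, ¬good=1−0.19=0.81; AND[a·b] → w = 0.6642
R3 (z=35.1): steady=0.11 → w = 0.1100
R4 (z=2.1): steady=0.11, fair=0.45; AND[a·b] → w = 0.0495
Weighted average = (0.1691·6.6 + 0.6642·2.0 + 0.1100·35.1 + 0.0495·2.1) / (0.1691 + 0.6642 + 0.1100 + 0.0495)
  = 6.4094 / 0.9928 = 6.456

6.456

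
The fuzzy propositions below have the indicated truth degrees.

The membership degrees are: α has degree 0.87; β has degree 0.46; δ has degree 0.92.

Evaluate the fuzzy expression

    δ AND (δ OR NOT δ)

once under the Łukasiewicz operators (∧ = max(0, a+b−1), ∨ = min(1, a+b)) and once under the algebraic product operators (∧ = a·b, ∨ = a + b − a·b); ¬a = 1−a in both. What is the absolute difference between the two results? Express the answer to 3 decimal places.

Under Łukasiewicz:
  NOT δ = 1 − 0.92 = 0.08
  δ OR NOT δ = min(1, a+b) on (0.92, 0.08) = 1.00
  δ AND (δ OR NOT δ) = max(0, a+b−1) on (0.92, 1.00) = 0.92
  → value = 0.9200
Under algebraic product:
  NOT δ = 1 − 0.9200 = 0.0800
  δ OR NOT δ = a + b − a·b on (0.9200, 0.0800) = 0.9264
  δ AND (δ OR NOT δ) = a·b on (0.9200, 0.9264) = 0.8523
  → value = 0.8523
|0.9200 − 0.8523| = 0.068

0.068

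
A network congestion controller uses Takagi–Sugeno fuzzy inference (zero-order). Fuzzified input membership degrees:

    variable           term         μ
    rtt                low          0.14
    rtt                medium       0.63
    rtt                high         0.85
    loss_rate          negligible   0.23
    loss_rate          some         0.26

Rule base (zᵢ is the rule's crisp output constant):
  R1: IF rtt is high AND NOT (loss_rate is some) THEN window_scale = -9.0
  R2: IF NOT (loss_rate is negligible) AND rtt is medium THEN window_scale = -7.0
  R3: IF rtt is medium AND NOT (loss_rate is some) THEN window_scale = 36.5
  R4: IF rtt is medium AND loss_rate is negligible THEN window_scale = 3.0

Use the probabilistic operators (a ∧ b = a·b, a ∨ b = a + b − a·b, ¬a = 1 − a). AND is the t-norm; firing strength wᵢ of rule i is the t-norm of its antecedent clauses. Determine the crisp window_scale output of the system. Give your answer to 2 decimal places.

R1 (z=-9.0): high=0.85, ¬some=1−0.26=0.74; AND[a·b] → w = 0.6290
R2 (z=-7.0): ¬negligible=1−0.23=0.77, medium=0.63; AND[a·b] → w = 0.4851
R3 (z=36.5): medium=0.63, ¬some=1−0.26=0.74; AND[a·b] → w = 0.4662
R4 (z=3.0): medium=0.63, negligible=0.23; AND[a·b] → w = 0.1449
Weighted average = (0.6290·-9.0 + 0.4851·-7.0 + 0.4662·36.5 + 0.1449·3.0) / (0.6290 + 0.4851 + 0.4662 + 0.1449)
  = 8.3943 / 1.7252 = 4.87

4.87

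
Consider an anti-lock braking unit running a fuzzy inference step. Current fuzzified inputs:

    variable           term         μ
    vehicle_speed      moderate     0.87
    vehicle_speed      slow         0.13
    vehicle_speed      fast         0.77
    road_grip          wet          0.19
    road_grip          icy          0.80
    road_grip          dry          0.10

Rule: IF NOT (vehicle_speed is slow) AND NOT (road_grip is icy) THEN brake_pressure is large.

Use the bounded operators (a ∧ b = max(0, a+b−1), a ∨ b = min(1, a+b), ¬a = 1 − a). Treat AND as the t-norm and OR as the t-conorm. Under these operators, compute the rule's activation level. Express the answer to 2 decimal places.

firing strength: ¬slow=1−0.13=0.87, ¬icy=1−0.80=0.20; AND[max(0, a+b−1)] → w = 0.07

0.07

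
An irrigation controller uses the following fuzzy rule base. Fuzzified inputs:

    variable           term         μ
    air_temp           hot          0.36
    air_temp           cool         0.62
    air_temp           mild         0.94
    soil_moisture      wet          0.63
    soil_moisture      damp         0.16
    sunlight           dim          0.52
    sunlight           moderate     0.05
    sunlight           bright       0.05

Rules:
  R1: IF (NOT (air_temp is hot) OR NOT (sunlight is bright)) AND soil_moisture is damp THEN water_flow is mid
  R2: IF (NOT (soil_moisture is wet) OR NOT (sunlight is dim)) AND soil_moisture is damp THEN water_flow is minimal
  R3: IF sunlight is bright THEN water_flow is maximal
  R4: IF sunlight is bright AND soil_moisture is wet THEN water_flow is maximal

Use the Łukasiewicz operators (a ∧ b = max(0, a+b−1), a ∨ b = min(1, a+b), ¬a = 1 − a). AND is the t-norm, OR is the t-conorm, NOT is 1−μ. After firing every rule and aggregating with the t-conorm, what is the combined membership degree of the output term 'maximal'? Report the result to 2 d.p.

0.05

R1: (¬hot=1−0.36=0.64 OR ¬bright=1−0.05=0.95) = 1.00; AND[max(0, a+b−1)] with damp=0.16 → w = 0.16
R2: (¬wet=1−0.63=0.37 OR ¬dim=1−0.52=0.48) = 0.85; AND[max(0, a+b−1)] with damp=0.16 → w = 0.01
R3: bright=0.05 → w = 0.05
R4: bright=0.05, wet=0.63; AND[max(0, a+b−1)] → w = 0.00
Rules with consequent 'maximal': {R3, R4} → strengths 0.05, 0.00
Aggregate via t-conorm [min(1, a+b)]: 0.05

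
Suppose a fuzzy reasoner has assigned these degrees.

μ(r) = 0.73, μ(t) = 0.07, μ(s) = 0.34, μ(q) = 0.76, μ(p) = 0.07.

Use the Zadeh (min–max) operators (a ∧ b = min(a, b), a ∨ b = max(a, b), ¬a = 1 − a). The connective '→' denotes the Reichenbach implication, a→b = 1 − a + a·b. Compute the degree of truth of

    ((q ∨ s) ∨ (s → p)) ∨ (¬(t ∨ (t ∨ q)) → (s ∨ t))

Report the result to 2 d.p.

0.84

q ∨ s = max(a, b) on (0.76, 0.34) = 0.76
s → p  [Reichenbach: 1 − a + a·b] with a=0.34, b=0.07 → 0.68
(q ∨ s) ∨ (s → p) = max(a, b) on (0.76, 0.68) = 0.76
t ∨ q = max(a, b) on (0.07, 0.76) = 0.76
t ∨ (t ∨ q) = max(a, b) on (0.07, 0.76) = 0.76
¬(t ∨ (t ∨ q)) = 1 − 0.76 = 0.24
s ∨ t = max(a, b) on (0.34, 0.07) = 0.34
¬(t ∨ (t ∨ q)) → (s ∨ t)  [Reichenbach: 1 − a + a·b] with a=0.24, b=0.34 → 0.84
((q ∨ s) ∨ (s → p)) ∨ (¬(t ∨ (t ∨ q)) → (s ∨ t)) = max(a, b) on (0.76, 0.84) = 0.84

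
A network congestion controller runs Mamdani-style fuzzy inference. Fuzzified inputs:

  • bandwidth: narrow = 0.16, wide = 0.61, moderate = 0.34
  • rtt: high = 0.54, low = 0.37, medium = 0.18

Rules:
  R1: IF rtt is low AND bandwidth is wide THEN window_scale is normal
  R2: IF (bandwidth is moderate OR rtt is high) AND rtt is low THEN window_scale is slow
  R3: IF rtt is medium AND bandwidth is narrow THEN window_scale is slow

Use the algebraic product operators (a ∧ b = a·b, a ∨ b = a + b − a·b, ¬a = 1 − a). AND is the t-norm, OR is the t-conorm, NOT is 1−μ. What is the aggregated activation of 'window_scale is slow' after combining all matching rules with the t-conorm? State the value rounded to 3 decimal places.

0.279

R1: low=0.37, wide=0.61; AND[a·b] → w = 0.2257
R2: (moderate=0.34 OR high=0.54) = 0.6964; AND[a·b] with low=0.37 → w = 0.2577
R3: medium=0.18, narrow=0.16; AND[a·b] → w = 0.0288
Rules with consequent 'slow': {R2, R3} → strengths 0.2577, 0.0288
Aggregate via t-conorm [a + b − a·b]: 0.2790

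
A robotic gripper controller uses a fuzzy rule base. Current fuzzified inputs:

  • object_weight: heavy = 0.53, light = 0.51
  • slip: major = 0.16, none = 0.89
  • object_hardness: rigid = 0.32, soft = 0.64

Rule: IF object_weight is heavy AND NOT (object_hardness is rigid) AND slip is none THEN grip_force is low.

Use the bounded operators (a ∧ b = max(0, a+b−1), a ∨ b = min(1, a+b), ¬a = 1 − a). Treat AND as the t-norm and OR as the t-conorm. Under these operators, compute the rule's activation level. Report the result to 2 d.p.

firing strength: heavy=0.53, ¬rigid=1−0.32=0.68, none=0.89; AND[max(0, a+b−1)] → w = 0.10

0.10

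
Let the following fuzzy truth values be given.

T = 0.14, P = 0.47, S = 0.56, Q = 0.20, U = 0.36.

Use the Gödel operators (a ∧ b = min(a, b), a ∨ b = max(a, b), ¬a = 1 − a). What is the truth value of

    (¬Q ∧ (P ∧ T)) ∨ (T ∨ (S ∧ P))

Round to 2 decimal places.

0.47

¬Q = 1 − 0.20 = 0.80
P ∧ T = min(a, b) on (0.47, 0.14) = 0.14
¬Q ∧ (P ∧ T) = min(a, b) on (0.80, 0.14) = 0.14
S ∧ P = min(a, b) on (0.56, 0.47) = 0.47
T ∨ (S ∧ P) = max(a, b) on (0.14, 0.47) = 0.47
(¬Q ∧ (P ∧ T)) ∨ (T ∨ (S ∧ P)) = max(a, b) on (0.14, 0.47) = 0.47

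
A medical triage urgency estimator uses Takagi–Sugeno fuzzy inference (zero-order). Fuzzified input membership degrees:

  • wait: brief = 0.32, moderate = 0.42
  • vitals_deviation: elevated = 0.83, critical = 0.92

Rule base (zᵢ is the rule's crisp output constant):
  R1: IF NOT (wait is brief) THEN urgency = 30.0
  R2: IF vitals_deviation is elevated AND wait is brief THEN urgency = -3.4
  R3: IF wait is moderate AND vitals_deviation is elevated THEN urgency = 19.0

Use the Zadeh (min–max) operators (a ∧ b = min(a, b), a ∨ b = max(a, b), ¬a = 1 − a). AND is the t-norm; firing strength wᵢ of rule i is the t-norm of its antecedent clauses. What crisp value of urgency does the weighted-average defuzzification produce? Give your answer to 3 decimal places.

19.220

R1 (z=30.0): ¬brief=1−0.32=0.68 → w = 0.68
R2 (z=-3.4): elevated=0.83, brief=0.32; AND[min(a, b)] → w = 0.32
R3 (z=19.0): moderate=0.42, elevated=0.83; AND[min(a, b)] → w = 0.42
Weighted average = (0.68·30.0 + 0.32·-3.4 + 0.42·19.0) / (0.68 + 0.32 + 0.42)
  = 27.2920 / 1.4200 = 19.220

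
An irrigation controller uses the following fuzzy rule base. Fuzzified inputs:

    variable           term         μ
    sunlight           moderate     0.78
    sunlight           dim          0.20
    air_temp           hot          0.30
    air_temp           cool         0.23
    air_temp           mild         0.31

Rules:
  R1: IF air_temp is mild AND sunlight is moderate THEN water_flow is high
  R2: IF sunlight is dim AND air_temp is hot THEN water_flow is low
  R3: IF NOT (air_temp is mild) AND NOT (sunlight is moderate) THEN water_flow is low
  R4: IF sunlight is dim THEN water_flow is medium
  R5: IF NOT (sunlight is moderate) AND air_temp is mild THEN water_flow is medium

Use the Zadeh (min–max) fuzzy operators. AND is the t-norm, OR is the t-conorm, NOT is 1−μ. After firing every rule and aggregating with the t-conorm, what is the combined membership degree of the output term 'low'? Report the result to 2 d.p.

0.22

R1: mild=0.31, moderate=0.78; AND[min(a, b)] → w = 0.31
R2: dim=0.20, hot=0.30; AND[min(a, b)] → w = 0.20
R3: ¬mild=1−0.31=0.69, ¬moderate=1−0.78=0.22; AND[min(a, b)] → w = 0.22
R4: dim=0.20 → w = 0.20
R5: ¬moderate=1−0.78=0.22, mild=0.31; AND[min(a, b)] → w = 0.22
Rules with consequent 'low': {R2, R3} → strengths 0.20, 0.22
Aggregate via t-conorm [max(a, b)]: 0.22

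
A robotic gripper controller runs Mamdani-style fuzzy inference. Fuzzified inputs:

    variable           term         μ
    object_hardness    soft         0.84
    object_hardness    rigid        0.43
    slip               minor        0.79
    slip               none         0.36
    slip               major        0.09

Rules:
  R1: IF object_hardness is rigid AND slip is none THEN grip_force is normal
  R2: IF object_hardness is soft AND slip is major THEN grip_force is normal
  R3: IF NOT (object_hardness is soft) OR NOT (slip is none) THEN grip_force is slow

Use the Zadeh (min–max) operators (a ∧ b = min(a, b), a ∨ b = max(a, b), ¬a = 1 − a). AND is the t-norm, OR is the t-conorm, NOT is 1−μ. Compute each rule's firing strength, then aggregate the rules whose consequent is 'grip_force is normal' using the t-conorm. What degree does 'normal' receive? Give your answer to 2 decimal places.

0.36

R1: rigid=0.43, none=0.36; AND[min(a, b)] → w = 0.36
R2: soft=0.84, major=0.09; AND[min(a, b)] → w = 0.09
R3: ¬soft=1−0.84=0.16, ¬none=1−0.36=0.64; OR[max(a, b)] → w = 0.64
Rules with consequent 'normal': {R1, R2} → strengths 0.36, 0.09
Aggregate via t-conorm [max(a, b)]: 0.36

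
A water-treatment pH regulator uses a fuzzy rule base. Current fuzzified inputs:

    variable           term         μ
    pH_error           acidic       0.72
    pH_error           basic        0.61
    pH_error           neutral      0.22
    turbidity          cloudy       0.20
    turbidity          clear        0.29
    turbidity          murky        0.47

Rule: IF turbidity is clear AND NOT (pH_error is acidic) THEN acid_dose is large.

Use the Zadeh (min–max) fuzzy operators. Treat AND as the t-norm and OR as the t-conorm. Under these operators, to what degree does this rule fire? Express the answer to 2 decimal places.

firing strength: clear=0.29, ¬acidic=1−0.72=0.28; AND[min(a, b)] → w = 0.28

0.28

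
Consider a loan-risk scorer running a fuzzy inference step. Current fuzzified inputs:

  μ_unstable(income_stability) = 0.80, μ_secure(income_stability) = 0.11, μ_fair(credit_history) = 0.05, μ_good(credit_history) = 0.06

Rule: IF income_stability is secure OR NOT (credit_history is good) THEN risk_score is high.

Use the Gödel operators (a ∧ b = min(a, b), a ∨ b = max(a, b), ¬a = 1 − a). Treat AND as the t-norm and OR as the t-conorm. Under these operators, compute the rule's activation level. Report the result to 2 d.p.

0.94

firing strength: secure=0.11, ¬good=1−0.06=0.94; OR[max(a, b)] → w = 0.94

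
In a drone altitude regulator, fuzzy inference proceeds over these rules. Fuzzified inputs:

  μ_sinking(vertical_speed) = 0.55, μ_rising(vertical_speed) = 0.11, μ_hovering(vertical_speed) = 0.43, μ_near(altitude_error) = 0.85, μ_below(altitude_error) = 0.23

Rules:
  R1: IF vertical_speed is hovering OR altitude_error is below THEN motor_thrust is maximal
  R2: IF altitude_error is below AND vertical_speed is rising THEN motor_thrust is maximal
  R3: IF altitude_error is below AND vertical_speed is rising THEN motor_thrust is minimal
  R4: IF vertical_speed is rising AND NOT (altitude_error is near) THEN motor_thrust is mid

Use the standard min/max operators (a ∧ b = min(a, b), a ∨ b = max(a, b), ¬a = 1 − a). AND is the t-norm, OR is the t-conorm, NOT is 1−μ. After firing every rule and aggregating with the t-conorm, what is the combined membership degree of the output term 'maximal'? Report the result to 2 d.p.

R1: hovering=0.43, below=0.23; OR[max(a, b)] → w = 0.43
R2: below=0.23, rising=0.11; AND[min(a, b)] → w = 0.11
R3: below=0.23, rising=0.11; AND[min(a, b)] → w = 0.11
R4: rising=0.11, ¬near=1−0.85=0.15; AND[min(a, b)] → w = 0.11
Rules with consequent 'maximal': {R1, R2} → strengths 0.43, 0.11
Aggregate via t-conorm [max(a, b)]: 0.43

0.43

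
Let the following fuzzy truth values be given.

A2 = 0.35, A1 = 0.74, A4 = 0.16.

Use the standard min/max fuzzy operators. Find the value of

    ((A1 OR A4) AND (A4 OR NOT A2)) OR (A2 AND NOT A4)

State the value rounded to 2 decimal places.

0.65

A1 OR A4 = max(a, b) on (0.74, 0.16) = 0.74
NOT A2 = 1 − 0.35 = 0.65
A4 OR NOT A2 = max(a, b) on (0.16, 0.65) = 0.65
(A1 OR A4) AND (A4 OR NOT A2) = min(a, b) on (0.74, 0.65) = 0.65
NOT A4 = 1 − 0.16 = 0.84
A2 AND NOT A4 = min(a, b) on (0.35, 0.84) = 0.35
((A1 OR A4) AND (A4 OR NOT A2)) OR (A2 AND NOT A4) = max(a, b) on (0.65, 0.35) = 0.65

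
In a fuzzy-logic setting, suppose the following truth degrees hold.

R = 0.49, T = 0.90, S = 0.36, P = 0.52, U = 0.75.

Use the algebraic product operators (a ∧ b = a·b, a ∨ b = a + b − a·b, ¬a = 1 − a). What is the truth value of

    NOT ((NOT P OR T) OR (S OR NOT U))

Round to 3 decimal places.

0.025

NOT P = 1 − 0.5200 = 0.4800
NOT P OR T = a + b − a·b on (0.4800, 0.9000) = 0.9480
NOT U = 1 − 0.7500 = 0.2500
S OR NOT U = a + b − a·b on (0.3600, 0.2500) = 0.5200
(NOT P OR T) OR (S OR NOT U) = a + b − a·b on (0.9480, 0.5200) = 0.9750
NOT ((NOT P OR T) OR (S OR NOT U)) = 1 − 0.9750 = 0.0250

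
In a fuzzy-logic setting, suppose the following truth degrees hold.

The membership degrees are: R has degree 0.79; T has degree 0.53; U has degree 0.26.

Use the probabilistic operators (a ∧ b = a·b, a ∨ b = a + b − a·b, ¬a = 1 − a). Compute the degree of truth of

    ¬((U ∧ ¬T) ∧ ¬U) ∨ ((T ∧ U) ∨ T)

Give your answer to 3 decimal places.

¬T = 1 − 0.5300 = 0.4700
U ∧ ¬T = a·b on (0.2600, 0.4700) = 0.1222
¬U = 1 − 0.2600 = 0.7400
(U ∧ ¬T) ∧ ¬U = a·b on (0.1222, 0.7400) = 0.0904
¬((U ∧ ¬T) ∧ ¬U) = 1 − 0.0904 = 0.9096
T ∧ U = a·b on (0.5300, 0.2600) = 0.1378
(T ∧ U) ∨ T = a + b − a·b on (0.1378, 0.5300) = 0.5948
¬((U ∧ ¬T) ∧ ¬U) ∨ ((T ∧ U) ∨ T) = a + b − a·b on (0.9096, 0.5948) = 0.9634

0.963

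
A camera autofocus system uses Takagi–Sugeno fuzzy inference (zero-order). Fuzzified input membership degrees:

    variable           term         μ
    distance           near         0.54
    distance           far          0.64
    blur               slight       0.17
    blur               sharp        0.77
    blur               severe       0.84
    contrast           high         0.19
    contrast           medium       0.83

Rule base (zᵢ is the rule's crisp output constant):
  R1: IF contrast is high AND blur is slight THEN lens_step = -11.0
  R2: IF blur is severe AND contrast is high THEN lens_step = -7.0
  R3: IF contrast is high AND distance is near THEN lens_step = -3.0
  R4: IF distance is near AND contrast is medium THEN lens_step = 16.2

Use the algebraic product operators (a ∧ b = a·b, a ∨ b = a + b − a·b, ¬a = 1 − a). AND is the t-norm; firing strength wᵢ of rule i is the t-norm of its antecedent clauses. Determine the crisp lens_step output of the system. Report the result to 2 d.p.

7.38

R1 (z=-11.0): high=0.19, slight=0.17; AND[a·b] → w = 0.0323
R2 (z=-7.0): severe=0.84, high=0.19; AND[a·b] → w = 0.1596
R3 (z=-3.0): high=0.19, near=0.54; AND[a·b] → w = 0.1026
R4 (z=16.2): near=0.54, medium=0.83; AND[a·b] → w = 0.4482
Weighted average = (0.0323·-11.0 + 0.1596·-7.0 + 0.1026·-3.0 + 0.4482·16.2) / (0.0323 + 0.1596 + 0.1026 + 0.4482)
  = 5.4805 / 0.7427 = 7.38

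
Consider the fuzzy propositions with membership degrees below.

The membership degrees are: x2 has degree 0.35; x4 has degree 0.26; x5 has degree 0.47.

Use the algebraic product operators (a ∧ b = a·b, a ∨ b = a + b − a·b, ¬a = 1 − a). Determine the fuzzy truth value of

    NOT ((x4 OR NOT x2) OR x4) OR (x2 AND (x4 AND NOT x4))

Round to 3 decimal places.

NOT x2 = 1 − 0.3500 = 0.6500
x4 OR NOT x2 = a + b − a·b on (0.2600, 0.6500) = 0.7410
(x4 OR NOT x2) OR x4 = a + b − a·b on (0.7410, 0.2600) = 0.8083
NOT ((x4 OR NOT x2) OR x4) = 1 − 0.8083 = 0.1917
NOT x4 = 1 − 0.2600 = 0.7400
x4 AND NOT x4 = a·b on (0.2600, 0.7400) = 0.1924
x2 AND (x4 AND NOT x4) = a·b on (0.3500, 0.1924) = 0.0673
NOT ((x4 OR NOT x2) OR x4) OR (x2 AND (x4 AND NOT x4)) = a + b − a·b on (0.1917, 0.0673) = 0.2461

0.246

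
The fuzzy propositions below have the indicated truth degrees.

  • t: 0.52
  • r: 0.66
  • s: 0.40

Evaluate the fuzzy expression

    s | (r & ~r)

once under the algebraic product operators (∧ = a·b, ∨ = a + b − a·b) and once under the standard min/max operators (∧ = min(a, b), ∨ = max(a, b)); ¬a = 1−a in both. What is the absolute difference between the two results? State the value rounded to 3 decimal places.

Under algebraic product:
  ~r = 1 − 0.6600 = 0.3400
  r & ~r = a·b on (0.6600, 0.3400) = 0.2244
  s | (r & ~r) = a + b − a·b on (0.4000, 0.2244) = 0.5346
  → value = 0.5346
Under standard min/max:
  ~r = 1 − 0.66 = 0.34
  r & ~r = min(a, b) on (0.66, 0.34) = 0.34
  s | (r & ~r) = max(a, b) on (0.40, 0.34) = 0.40
  → value = 0.4000
|0.5346 − 0.4000| = 0.135

0.135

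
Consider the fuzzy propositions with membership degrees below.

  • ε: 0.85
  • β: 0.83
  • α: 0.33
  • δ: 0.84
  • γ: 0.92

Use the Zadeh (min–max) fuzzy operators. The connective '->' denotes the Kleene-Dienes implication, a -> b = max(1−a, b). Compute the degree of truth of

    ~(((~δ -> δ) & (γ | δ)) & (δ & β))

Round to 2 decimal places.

~δ = 1 − 0.84 = 0.16
~δ -> δ  [Kleene-Dienes: max(1−a, b)] with a=0.16, b=0.84 → 0.84
γ | δ = max(a, b) on (0.92, 0.84) = 0.92
(~δ -> δ) & (γ | δ) = min(a, b) on (0.84, 0.92) = 0.84
δ & β = min(a, b) on (0.84, 0.83) = 0.83
((~δ -> δ) & (γ | δ)) & (δ & β) = min(a, b) on (0.84, 0.83) = 0.83
~(((~δ -> δ) & (γ | δ)) & (δ & β)) = 1 − 0.83 = 0.17

0.17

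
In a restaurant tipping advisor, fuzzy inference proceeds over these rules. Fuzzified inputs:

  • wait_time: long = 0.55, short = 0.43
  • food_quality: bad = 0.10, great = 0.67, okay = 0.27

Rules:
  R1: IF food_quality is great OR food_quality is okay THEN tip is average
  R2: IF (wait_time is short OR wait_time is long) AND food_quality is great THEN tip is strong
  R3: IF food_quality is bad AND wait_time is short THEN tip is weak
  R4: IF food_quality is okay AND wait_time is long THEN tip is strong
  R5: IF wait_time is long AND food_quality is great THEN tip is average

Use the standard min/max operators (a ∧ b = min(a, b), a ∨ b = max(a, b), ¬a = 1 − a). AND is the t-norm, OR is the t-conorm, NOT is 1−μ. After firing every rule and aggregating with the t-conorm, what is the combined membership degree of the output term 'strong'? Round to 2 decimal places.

R1: great=0.67, okay=0.27; OR[max(a, b)] → w = 0.67
R2: (short=0.43 OR long=0.55) = 0.55; AND[min(a, b)] with great=0.67 → w = 0.55
R3: bad=0.10, short=0.43; AND[min(a, b)] → w = 0.10
R4: okay=0.27, long=0.55; AND[min(a, b)] → w = 0.27
R5: long=0.55, great=0.67; AND[min(a, b)] → w = 0.55
Rules with consequent 'strong': {R2, R4} → strengths 0.55, 0.27
Aggregate via t-conorm [max(a, b)]: 0.55

0.55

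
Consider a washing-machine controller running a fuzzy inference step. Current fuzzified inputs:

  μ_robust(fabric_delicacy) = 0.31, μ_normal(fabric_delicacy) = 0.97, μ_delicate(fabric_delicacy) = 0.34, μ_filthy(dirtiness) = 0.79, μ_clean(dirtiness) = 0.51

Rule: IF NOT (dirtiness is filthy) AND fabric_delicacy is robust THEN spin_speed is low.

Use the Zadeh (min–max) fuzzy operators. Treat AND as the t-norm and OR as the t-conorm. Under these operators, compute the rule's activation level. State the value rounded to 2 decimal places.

0.21

firing strength: ¬filthy=1−0.79=0.21, robust=0.31; AND[min(a, b)] → w = 0.21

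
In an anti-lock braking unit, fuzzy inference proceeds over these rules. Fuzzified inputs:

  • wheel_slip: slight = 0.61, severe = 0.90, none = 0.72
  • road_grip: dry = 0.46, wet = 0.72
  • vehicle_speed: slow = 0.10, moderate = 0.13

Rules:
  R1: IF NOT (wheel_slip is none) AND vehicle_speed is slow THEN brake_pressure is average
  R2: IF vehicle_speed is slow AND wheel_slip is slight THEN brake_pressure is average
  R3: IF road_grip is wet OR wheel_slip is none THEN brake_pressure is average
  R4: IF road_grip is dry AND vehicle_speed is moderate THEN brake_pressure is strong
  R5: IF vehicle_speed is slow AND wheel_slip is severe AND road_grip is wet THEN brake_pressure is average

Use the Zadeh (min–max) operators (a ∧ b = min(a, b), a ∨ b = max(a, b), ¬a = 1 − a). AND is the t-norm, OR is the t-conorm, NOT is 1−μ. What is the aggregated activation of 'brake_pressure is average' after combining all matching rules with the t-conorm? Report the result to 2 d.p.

R1: ¬none=1−0.72=0.28, slow=0.10; AND[min(a, b)] → w = 0.10
R2: slow=0.10, slight=0.61; AND[min(a, b)] → w = 0.10
R3: wet=0.72, none=0.72; OR[max(a, b)] → w = 0.72
R4: dry=0.46, moderate=0.13; AND[min(a, b)] → w = 0.13
R5: slow=0.10, severe=0.90, wet=0.72; AND[min(a, b)] → w = 0.10
Rules with consequent 'average': {R1, R2, R3, R5} → strengths 0.10, 0.10, 0.72, 0.10
Aggregate via t-conorm [max(a, b)]: 0.72

0.72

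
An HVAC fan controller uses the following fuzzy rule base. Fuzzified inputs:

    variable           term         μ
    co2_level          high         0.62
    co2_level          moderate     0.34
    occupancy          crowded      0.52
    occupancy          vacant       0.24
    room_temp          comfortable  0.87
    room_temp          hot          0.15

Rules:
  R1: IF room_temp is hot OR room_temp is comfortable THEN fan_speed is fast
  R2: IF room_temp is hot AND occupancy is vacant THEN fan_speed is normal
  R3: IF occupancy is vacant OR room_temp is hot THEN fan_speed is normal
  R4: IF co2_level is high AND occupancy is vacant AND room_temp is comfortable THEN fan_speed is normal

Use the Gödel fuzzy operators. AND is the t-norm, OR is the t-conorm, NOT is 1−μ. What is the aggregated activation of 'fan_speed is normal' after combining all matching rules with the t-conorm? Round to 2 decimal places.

R1: hot=0.15, comfortable=0.87; OR[max(a, b)] → w = 0.87
R2: hot=0.15, vacant=0.24; AND[min(a, b)] → w = 0.15
R3: vacant=0.24, hot=0.15; OR[max(a, b)] → w = 0.24
R4: high=0.62, vacant=0.24, comfortable=0.87; AND[min(a, b)] → w = 0.24
Rules with consequent 'normal': {R2, R3, R4} → strengths 0.15, 0.24, 0.24
Aggregate via t-conorm [max(a, b)]: 0.24

0.24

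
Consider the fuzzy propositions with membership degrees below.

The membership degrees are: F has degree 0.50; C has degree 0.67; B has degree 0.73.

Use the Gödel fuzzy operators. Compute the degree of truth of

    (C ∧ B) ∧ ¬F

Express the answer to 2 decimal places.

0.50

C ∧ B = min(a, b) on (0.67, 0.73) = 0.67
¬F = 1 − 0.50 = 0.50
(C ∧ B) ∧ ¬F = min(a, b) on (0.67, 0.50) = 0.50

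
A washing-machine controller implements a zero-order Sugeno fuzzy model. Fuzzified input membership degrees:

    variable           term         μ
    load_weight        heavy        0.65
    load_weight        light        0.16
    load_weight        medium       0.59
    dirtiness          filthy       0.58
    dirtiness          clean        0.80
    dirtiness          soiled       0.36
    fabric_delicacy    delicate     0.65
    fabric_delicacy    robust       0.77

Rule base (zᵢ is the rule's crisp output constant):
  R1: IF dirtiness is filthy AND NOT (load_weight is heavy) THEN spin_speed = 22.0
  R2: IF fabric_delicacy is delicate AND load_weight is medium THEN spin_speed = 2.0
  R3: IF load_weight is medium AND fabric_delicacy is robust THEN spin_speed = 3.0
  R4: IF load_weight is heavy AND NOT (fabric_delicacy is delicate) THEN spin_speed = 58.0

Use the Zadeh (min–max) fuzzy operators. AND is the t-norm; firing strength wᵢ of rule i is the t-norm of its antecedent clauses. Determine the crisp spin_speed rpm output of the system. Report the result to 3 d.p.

R1 (z=22.0): filthy=0.58, ¬heavy=1−0.65=0.35; AND[min(a, b)] → w = 0.35
R2 (z=2.0): delicate=0.65, medium=0.59; AND[min(a, b)] → w = 0.59
R3 (z=3.0): medium=0.59, robust=0.77; AND[min(a, b)] → w = 0.59
R4 (z=58.0): heavy=0.65, ¬delicate=1−0.65=0.35; AND[min(a, b)] → w = 0.35
Weighted average = (0.35·22.0 + 0.59·2.0 + 0.59·3.0 + 0.35·58.0) / (0.35 + 0.59 + 0.59 + 0.35)
  = 30.9500 / 1.8800 = 16.463

16.463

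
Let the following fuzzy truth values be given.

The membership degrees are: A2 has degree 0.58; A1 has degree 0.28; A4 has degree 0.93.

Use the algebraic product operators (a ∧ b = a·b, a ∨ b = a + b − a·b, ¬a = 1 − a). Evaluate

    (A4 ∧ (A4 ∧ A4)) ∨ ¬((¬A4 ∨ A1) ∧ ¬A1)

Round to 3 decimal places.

0.953

A4 ∧ A4 = a·b on (0.9300, 0.9300) = 0.8649
A4 ∧ (A4 ∧ A4) = a·b on (0.9300, 0.8649) = 0.8044
¬A4 = 1 − 0.9300 = 0.0700
¬A4 ∨ A1 = a + b − a·b on (0.0700, 0.2800) = 0.3304
¬A1 = 1 − 0.2800 = 0.7200
(¬A4 ∨ A1) ∧ ¬A1 = a·b on (0.3304, 0.7200) = 0.2379
¬((¬A4 ∨ A1) ∧ ¬A1) = 1 − 0.2379 = 0.7621
(A4 ∧ (A4 ∧ A4)) ∨ ¬((¬A4 ∨ A1) ∧ ¬A1) = a + b − a·b on (0.8044, 0.7621) = 0.9535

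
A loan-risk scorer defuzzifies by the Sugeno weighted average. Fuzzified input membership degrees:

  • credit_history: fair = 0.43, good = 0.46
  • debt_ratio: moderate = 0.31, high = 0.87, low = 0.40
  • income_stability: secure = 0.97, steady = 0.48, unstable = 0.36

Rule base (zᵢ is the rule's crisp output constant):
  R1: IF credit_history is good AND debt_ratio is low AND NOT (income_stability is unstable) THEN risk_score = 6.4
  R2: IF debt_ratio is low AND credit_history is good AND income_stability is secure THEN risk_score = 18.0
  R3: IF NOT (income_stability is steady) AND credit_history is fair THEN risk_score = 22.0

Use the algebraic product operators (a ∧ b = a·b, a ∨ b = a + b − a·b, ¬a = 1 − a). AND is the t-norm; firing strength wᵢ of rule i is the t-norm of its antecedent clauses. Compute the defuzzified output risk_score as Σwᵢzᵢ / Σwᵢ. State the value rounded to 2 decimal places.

17.09

R1 (z=6.4): good=0.46, low=0.40, ¬unstable=1−0.36=0.64; AND[a·b] → w = 0.1178
R2 (z=18.0): low=0.40, good=0.46, secure=0.97; AND[a·b] → w = 0.1785
R3 (z=22.0): ¬steady=1−0.48=0.52, fair=0.43; AND[a·b] → w = 0.2236
Weighted average = (0.1178·6.4 + 0.1785·18.0 + 0.2236·22.0) / (0.1178 + 0.1785 + 0.2236)
  = 8.8855 / 0.5198 = 17.09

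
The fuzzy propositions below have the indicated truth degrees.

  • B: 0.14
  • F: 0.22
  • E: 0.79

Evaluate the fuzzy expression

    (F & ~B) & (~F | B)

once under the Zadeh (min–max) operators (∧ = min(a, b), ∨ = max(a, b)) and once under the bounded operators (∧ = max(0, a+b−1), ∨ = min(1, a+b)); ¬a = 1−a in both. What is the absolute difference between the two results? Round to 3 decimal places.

Under Zadeh (min–max):
  ~B = 1 − 0.14 = 0.86
  F & ~B = min(a, b) on (0.22, 0.86) = 0.22
  ~F = 1 − 0.22 = 0.78
  ~F | B = max(a, b) on (0.78, 0.14) = 0.78
  (F & ~B) & (~F | B) = min(a, b) on (0.22, 0.78) = 0.22
  → value = 0.2200
Under bounded:
  ~B = 1 − 0.14 = 0.86
  F & ~B = max(0, a+b−1) on (0.22, 0.86) = 0.08
  ~F = 1 − 0.22 = 0.78
  ~F | B = min(1, a+b) on (0.78, 0.14) = 0.92
  (F & ~B) & (~F | B) = max(0, a+b−1) on (0.08, 0.92) = 0.00
  → value = 0.0000
|0.2200 − 0.0000| = 0.220

0.220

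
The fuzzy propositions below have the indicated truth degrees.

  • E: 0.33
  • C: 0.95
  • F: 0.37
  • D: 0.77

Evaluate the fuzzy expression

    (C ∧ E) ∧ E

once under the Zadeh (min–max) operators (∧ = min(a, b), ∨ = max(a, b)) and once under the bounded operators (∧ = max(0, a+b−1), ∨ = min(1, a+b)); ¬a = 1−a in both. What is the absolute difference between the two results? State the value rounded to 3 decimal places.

0.330

Under Zadeh (min–max):
  C ∧ E = min(a, b) on (0.95, 0.33) = 0.33
  (C ∧ E) ∧ E = min(a, b) on (0.33, 0.33) = 0.33
  → value = 0.3300
Under bounded:
  C ∧ E = max(0, a+b−1) on (0.95, 0.33) = 0.28
  (C ∧ E) ∧ E = max(0, a+b−1) on (0.28, 0.33) = 0.00
  → value = 0.0000
|0.3300 − 0.0000| = 0.330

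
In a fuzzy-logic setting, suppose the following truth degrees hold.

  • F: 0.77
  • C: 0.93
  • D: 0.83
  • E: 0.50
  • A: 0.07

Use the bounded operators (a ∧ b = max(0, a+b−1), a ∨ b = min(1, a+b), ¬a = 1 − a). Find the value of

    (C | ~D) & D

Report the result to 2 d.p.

0.83

~D = 1 − 0.83 = 0.17
C | ~D = min(1, a+b) on (0.93, 0.17) = 1.00
(C | ~D) & D = max(0, a+b−1) on (1.00, 0.83) = 0.83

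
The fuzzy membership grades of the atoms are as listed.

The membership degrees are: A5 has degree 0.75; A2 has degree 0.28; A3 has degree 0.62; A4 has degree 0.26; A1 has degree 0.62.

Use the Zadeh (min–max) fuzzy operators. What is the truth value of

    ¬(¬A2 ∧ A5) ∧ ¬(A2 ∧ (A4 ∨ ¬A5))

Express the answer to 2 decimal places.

¬A2 = 1 − 0.28 = 0.72
¬A2 ∧ A5 = min(a, b) on (0.72, 0.75) = 0.72
¬(¬A2 ∧ A5) = 1 − 0.72 = 0.28
¬A5 = 1 − 0.75 = 0.25
A4 ∨ ¬A5 = max(a, b) on (0.26, 0.25) = 0.26
A2 ∧ (A4 ∨ ¬A5) = min(a, b) on (0.28, 0.26) = 0.26
¬(A2 ∧ (A4 ∨ ¬A5)) = 1 − 0.26 = 0.74
¬(¬A2 ∧ A5) ∧ ¬(A2 ∧ (A4 ∨ ¬A5)) = min(a, b) on (0.28, 0.74) = 0.28

0.28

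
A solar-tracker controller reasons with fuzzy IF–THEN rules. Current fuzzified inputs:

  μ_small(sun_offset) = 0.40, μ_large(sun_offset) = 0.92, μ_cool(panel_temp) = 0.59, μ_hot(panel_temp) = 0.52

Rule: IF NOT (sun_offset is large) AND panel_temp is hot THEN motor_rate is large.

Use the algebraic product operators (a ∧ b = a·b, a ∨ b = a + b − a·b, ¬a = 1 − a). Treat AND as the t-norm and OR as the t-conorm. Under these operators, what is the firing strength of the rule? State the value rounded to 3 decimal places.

firing strength: ¬large=1−0.92=0.08, hot=0.52; AND[a·b] → w = 0.0416

0.042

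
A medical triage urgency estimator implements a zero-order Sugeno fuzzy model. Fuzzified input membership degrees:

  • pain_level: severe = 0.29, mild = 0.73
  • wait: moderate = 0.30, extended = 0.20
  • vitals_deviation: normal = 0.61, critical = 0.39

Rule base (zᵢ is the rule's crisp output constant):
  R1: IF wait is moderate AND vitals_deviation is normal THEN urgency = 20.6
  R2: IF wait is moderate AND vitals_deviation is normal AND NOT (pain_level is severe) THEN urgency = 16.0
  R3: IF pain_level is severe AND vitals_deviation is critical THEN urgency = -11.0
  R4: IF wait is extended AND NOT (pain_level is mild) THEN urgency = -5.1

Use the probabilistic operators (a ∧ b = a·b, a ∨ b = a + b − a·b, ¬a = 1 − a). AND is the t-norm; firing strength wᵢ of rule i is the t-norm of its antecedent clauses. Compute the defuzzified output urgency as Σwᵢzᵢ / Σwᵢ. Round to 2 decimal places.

R1 (z=20.6): moderate=0.30, normal=0.61; AND[a·b] → w = 0.1830
R2 (z=16.0): moderate=0.30, normal=0.61, ¬severe=1−0.29=0.71; AND[a·b] → w = 0.1299
R3 (z=-11.0): severe=0.29, critical=0.39; AND[a·b] → w = 0.1131
R4 (z=-5.1): extended=0.20, ¬mild=1−0.73=0.27; AND[a·b] → w = 0.0540
Weighted average = (0.1830·20.6 + 0.1299·16.0 + 0.1131·-11.0 + 0.0540·-5.1) / (0.1830 + 0.1299 + 0.1131 + 0.0540)
  = 4.3292 / 0.4800 = 9.02

9.02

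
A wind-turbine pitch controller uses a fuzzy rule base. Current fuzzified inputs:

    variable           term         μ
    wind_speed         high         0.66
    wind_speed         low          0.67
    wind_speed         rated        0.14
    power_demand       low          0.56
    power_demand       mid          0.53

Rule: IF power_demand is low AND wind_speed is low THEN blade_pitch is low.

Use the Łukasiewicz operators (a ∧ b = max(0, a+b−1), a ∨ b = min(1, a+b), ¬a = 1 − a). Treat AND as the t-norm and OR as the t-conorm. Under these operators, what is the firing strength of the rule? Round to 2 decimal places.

firing strength: low=0.56, low=0.67; AND[max(0, a+b−1)] → w = 0.23

0.23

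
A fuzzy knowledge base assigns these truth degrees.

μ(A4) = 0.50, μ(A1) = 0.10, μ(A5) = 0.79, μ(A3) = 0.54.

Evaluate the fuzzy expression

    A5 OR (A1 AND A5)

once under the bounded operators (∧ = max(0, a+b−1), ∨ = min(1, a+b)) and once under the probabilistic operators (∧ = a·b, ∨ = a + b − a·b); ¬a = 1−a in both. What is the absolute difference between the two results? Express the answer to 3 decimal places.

Under bounded:
  A1 AND A5 = max(0, a+b−1) on (0.10, 0.79) = 0.00
  A5 OR (A1 AND A5) = min(1, a+b) on (0.79, 0.00) = 0.79
  → value = 0.7900
Under probabilistic:
  A1 AND A5 = a·b on (0.1000, 0.7900) = 0.0790
  A5 OR (A1 AND A5) = a + b − a·b on (0.7900, 0.0790) = 0.8066
  → value = 0.8066
|0.7900 − 0.8066| = 0.017

0.017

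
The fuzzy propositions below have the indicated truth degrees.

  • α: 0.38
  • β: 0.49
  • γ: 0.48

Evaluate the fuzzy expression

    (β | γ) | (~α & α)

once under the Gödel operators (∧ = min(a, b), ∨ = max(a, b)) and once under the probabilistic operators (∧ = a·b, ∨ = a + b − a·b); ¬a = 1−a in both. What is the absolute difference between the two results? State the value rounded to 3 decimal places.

0.307

Under Gödel:
  β | γ = max(a, b) on (0.49, 0.48) = 0.49
  ~α = 1 − 0.38 = 0.62
  ~α & α = min(a, b) on (0.62, 0.38) = 0.38
  (β | γ) | (~α & α) = max(a, b) on (0.49, 0.38) = 0.49
  → value = 0.4900
Under probabilistic:
  β | γ = a + b − a·b on (0.4900, 0.4800) = 0.7348
  ~α = 1 − 0.3800 = 0.6200
  ~α & α = a·b on (0.6200, 0.3800) = 0.2356
  (β | γ) | (~α & α) = a + b − a·b on (0.7348, 0.2356) = 0.7973
  → value = 0.7973
|0.4900 − 0.7973| = 0.307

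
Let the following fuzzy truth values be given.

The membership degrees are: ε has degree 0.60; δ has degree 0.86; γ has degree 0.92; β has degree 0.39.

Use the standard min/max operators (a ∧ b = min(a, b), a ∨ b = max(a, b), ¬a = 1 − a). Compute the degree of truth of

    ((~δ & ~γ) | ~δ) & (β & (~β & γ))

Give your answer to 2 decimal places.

~δ = 1 − 0.86 = 0.14
~γ = 1 − 0.92 = 0.08
~δ & ~γ = min(a, b) on (0.14, 0.08) = 0.08
~δ = 1 − 0.86 = 0.14
(~δ & ~γ) | ~δ = max(a, b) on (0.08, 0.14) = 0.14
~β = 1 − 0.39 = 0.61
~β & γ = min(a, b) on (0.61, 0.92) = 0.61
β & (~β & γ) = min(a, b) on (0.39, 0.61) = 0.39
((~δ & ~γ) | ~δ) & (β & (~β & γ)) = min(a, b) on (0.14, 0.39) = 0.14

0.14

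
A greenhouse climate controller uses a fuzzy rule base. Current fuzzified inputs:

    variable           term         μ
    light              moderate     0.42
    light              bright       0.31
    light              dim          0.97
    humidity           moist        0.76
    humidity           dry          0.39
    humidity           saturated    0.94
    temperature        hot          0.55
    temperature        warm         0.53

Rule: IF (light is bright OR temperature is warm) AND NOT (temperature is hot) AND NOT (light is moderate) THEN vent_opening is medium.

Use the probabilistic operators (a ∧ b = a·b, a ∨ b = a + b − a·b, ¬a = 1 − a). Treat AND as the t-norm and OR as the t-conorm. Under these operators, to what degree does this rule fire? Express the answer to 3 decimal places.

firing strength: (bright=0.31 OR warm=0.53) = 0.6757; AND[a·b] with ¬hot=1−0.55=0.45, ¬moderate=1−0.42=0.58 → w = 0.1764

0.176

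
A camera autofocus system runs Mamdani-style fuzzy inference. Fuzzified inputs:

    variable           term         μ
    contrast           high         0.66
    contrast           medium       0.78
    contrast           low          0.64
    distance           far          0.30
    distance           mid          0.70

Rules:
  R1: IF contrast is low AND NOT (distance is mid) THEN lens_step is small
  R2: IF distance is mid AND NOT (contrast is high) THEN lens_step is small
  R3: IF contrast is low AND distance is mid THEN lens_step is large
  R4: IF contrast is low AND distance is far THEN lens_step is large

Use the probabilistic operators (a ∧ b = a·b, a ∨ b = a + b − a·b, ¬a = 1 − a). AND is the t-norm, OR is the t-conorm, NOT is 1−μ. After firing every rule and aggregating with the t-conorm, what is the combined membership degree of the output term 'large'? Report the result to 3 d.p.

R1: low=0.64, ¬mid=1−0.70=0.30; AND[a·b] → w = 0.1920
R2: mid=0.70, ¬high=1−0.66=0.34; AND[a·b] → w = 0.2380
R3: low=0.64, mid=0.70; AND[a·b] → w = 0.4480
R4: low=0.64, far=0.30; AND[a·b] → w = 0.1920
Rules with consequent 'large': {R3, R4} → strengths 0.4480, 0.1920
Aggregate via t-conorm [a + b − a·b]: 0.5540

0.554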